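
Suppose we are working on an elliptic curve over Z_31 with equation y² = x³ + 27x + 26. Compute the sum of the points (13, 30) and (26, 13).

(6, 30)

(13, 30) + (26, 13). λ = (13 - 30)/(26 - 13) ≡ 14/13 mod 31. 13⁻¹ ≡ 12 (mod 31), so λ ≡ 13.
  x = λ² - 13 - 26 = 169 - 39 ≡ 6; y = λ·(13 - 6) - 30 ≡ 30. → (6, 30)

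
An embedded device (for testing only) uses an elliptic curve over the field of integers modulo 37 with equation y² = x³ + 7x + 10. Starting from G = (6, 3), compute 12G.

(19, 3)

Double-and-add on 12 = (1100)₂. Start with G = (6, 3) for the leading 1-bit.
double: tangent at (6, 3): λ = (3·6² + 7)/(2·3) ≡ 4/6. 6⁻¹ ≡ 31 (mod 37) since 6·31 = 186 ≡ 1, so λ ≡ 4·31 ≡ 13.
  x = λ² - 6 - 6 = 169 - 12 ≡ 9; y = λ·(6 - 9) - 3 ≡ 32. → (9, 32)
add G: (9, 32) + (6, 3). λ = (3 - 32)/(6 - 9) ≡ 8/34 mod 37. 34⁻¹ ≡ 12 (mod 37) since 34·12 = 408 ≡ 1, so λ ≡ 22.
  x = λ² - 9 - 6 = 484 - 15 ≡ 25; y = λ·(9 - 25) - 32 ≡ 23. → (25, 23)
double: tangent at (25, 23): λ = (3·25² + 7)/(2·23) ≡ 32/9. 9⁻¹ ≡ 33 (mod 37), so λ ≡ 32·33 ≡ 20.
  x = λ² - 25 - 25 = 400 - 50 ≡ 17; y = λ·(25 - 17) - 23 ≡ 26. → (17, 26)
double: tangent at (17, 26): λ = (3·17² + 7)/(2·26) ≡ 23/15. 15⁻¹ ≡ 5 (mod 37) since 15·5 = 75 ≡ 1, so λ ≡ 23·5 ≡ 4.
  x = λ² - 17 - 17 = 16 - 34 ≡ 19; y = λ·(17 - 19) - 26 ≡ 3. → (19, 3)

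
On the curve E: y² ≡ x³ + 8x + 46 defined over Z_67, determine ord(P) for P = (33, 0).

2

2P: (33, 0) + (33, 0): same x and y₁ ≡ -y₂, so the sum is ∞.
2P = ∞, so the order is 2.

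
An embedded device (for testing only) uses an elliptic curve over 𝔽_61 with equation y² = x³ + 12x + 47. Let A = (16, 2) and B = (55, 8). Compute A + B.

(42, 55)

(16, 2) + (55, 8). λ = (8 - 2)/(55 - 16) ≡ 6/39 mod 61. 39⁻¹ ≡ 36 (mod 61), so λ ≡ 33.
  x = λ² - 16 - 55 = 1089 - 71 ≡ 42; y = λ·(16 - 42) - 2 ≡ 55. → (42, 55)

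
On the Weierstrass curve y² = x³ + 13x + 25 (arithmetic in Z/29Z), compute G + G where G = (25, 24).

(2, 1)

tangent at (25, 24): λ = (3·25² + 13)/(2·24) ≡ 3/19. 19⁻¹ ≡ 26 (mod 29), so λ ≡ 3·26 ≡ 20.
  x = λ² - 25 - 25 = 400 - 50 ≡ 2; y = λ·(25 - 2) - 24 ≡ 1. → (2, 1)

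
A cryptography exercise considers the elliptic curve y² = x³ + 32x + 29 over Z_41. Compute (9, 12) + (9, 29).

O

The two points share x = 9 and their y-coordinates satisfy 12 + 29 ≡ 0 (mod 41), so they are inverses. Their sum is the point at infinity.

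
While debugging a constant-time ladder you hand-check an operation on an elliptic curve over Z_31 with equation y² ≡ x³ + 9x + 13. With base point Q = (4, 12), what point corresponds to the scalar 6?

(14, 0)

Repeated addition: build up to 6Q.
2Q: tangent at (4, 12): λ = (3·4² + 9)/(2·12) ≡ 26/24. 24⁻¹ ≡ 22 (mod 31) since 24·22 = 528 ≡ 1, so λ ≡ 26·22 ≡ 14.
  x = λ² - 4 - 4 = 196 - 8 ≡ 2; y = λ·(4 - 2) - 12 ≡ 16. → (2, 16)
3Q: (2, 16) + (4, 12). λ = (12 - 16)/(4 - 2) ≡ 27/2 mod 31. 2⁻¹ ≡ 16 (mod 31), so λ ≡ 29.
  x = λ² - 2 - 4 = 841 - 6 ≡ 29; y = λ·(2 - 29) - 16 ≡ 7. → (29, 7)
4Q: (29, 7) + (4, 12). λ = (12 - 7)/(4 - 29) ≡ 5/6 mod 31. 6⁻¹ ≡ 26 (mod 31), so λ ≡ 6.
  x = λ² - 29 - 4 = 36 - 33 ≡ 3; y = λ·(29 - 3) - 7 ≡ 25. → (3, 25)
5Q: (3, 25) + (4, 12). λ = (12 - 25)/(4 - 3) ≡ 18/1 mod 31. 1⁻¹ ≡ 1 (mod 31) since 1·1 = 1 ≡ 1, so λ ≡ 18.
  x = λ² - 3 - 4 = 324 - 7 ≡ 7; y = λ·(3 - 7) - 25 ≡ 27. → (7, 27)
6Q: (7, 27) + (4, 12). λ = (12 - 27)/(4 - 7) ≡ 16/28 mod 31. 28⁻¹ ≡ 10 (mod 31), so λ ≡ 5.
  x = λ² - 7 - 4 = 25 - 11 ≡ 14; y = λ·(7 - 14) - 27 ≡ 0. → (14, 0)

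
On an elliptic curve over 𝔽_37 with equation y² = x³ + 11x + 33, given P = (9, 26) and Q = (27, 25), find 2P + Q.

(33, 6)

First 2P:
Repeated addition: build up to 2P.
2P: tangent at (9, 26): λ = (3·9² + 11)/(2·26) ≡ 32/15. 15⁻¹ ≡ 5 (mod 37), so λ ≡ 32·5 ≡ 12.
  x = λ² - 9 - 9 = 144 - 18 ≡ 15; y = λ·(9 - 15) - 26 ≡ 13. → (15, 13)
2P = (15, 13).
Finally 2P + Q:
(15, 13) + (27, 25). λ = (25 - 13)/(27 - 15) ≡ 12/12 mod 37. 12⁻¹ ≡ 34 (mod 37) since 12·34 = 408 ≡ 1, so λ ≡ 1.
  x = λ² - 15 - 27 = 1 - 42 ≡ 33; y = λ·(15 - 33) - 13 ≡ 6. → (33, 6)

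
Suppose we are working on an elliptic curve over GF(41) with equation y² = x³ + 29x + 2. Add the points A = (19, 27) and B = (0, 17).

(30, 19)

(19, 27) + (0, 17). λ = (17 - 27)/(0 - 19) ≡ 31/22 mod 41. 22⁻¹ ≡ 28 (mod 41), so λ ≡ 7.
  x = λ² - 19 - 0 = 49 - 19 ≡ 30; y = λ·(19 - 30) - 27 ≡ 19. → (30, 19)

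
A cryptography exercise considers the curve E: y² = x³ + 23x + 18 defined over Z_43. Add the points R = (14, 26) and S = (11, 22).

(14, 26) + (11, 22). λ = (22 - 26)/(11 - 14) ≡ 39/40 mod 43. 40⁻¹ ≡ 14 (mod 43) since 40·14 = 560 ≡ 1, so λ ≡ 30.
  x = λ² - 14 - 11 = 900 - 25 ≡ 15; y = λ·(14 - 15) - 26 ≡ 30. → (15, 30)

(15, 30)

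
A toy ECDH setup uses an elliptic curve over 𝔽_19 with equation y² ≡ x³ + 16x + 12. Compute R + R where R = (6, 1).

tangent at (6, 1): λ = (3·6² + 16)/(2·1) ≡ 10/2. 2⁻¹ ≡ 10 (mod 19), so λ ≡ 10·10 ≡ 5.
  x = λ² - 6 - 6 = 25 - 12 ≡ 13; y = λ·(6 - 13) - 1 ≡ 2. → (13, 2)

(13, 2)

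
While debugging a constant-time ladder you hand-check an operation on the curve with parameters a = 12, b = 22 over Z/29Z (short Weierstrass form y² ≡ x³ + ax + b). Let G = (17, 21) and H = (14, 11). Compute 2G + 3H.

First 2G:
Repeated addition: build up to 2G.
2G: tangent at (17, 21): λ = (3·17² + 12)/(2·21) ≡ 9/13. 13⁻¹ ≡ 9 (mod 29), so λ ≡ 9·9 ≡ 23.
  x = λ² - 17 - 17 = 529 - 34 ≡ 2; y = λ·(17 - 2) - 21 ≡ 5. → (2, 5)
2G = (2, 5).
Next 3H:
Repeated addition: build up to 3H.
2H: tangent at (14, 11): λ = (3·14² + 12)/(2·11) ≡ 20/22. 22⁻¹ ≡ 4 (mod 29), so λ ≡ 20·4 ≡ 22.
  x = λ² - 14 - 14 = 484 - 28 ≡ 21; y = λ·(14 - 21) - 11 ≡ 9. → (21, 9)
3H: (21, 9) + (14, 11). λ = (11 - 9)/(14 - 21) ≡ 2/22 mod 29. 22⁻¹ ≡ 4 (mod 29) since 22·4 = 88 ≡ 1, so λ ≡ 8.
  x = λ² - 21 - 14 = 64 - 35 ≡ 0; y = λ·(21 - 0) - 9 ≡ 14. → (0, 14)
3H = (0, 14).
Finally 2G + 3H:
(2, 5) + (0, 14). λ = (14 - 5)/(0 - 2) ≡ 9/27 mod 29. 27⁻¹ ≡ 14 (mod 29) since 27·14 = 378 ≡ 1, so λ ≡ 10.
  x = λ² - 2 - 0 = 100 - 2 ≡ 11; y = λ·(2 - 11) - 5 ≡ 21. → (11, 21)

(11, 21)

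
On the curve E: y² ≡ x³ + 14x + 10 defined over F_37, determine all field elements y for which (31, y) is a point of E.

none

x³ + 14x + 10 = 30235 ≡ 6 (mod 37).
6 is a non-residue mod 37; no y exists.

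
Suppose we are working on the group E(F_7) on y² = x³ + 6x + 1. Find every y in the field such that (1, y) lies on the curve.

x³ + 6x + 1 = 8 ≡ 1 (mod 7).
Square roots of 1 mod 7: 1 and 6 (since 1² = 1 ≡ 1).

1, 6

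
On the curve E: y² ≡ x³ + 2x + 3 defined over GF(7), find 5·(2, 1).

Write Q = (2, 1).
Repeated addition: build up to 5Q.
2Q: tangent at (2, 1): λ = (3·2² + 2)/(2·1) ≡ 0/2. 2⁻¹ ≡ 4 (mod 7), so λ ≡ 0·4 ≡ 0.
  x = λ² - 2 - 2 = 0 - 4 ≡ 3; y = λ·(2 - 3) - 1 ≡ 6. → (3, 6)
3Q: (3, 6) + (2, 1). λ = (1 - 6)/(2 - 3) ≡ 2/6 mod 7. 6⁻¹ ≡ 6 (mod 7), so λ ≡ 5.
  x = λ² - 3 - 2 = 25 - 5 ≡ 6; y = λ·(3 - 6) - 6 ≡ 0. → (6, 0)
4Q: (6, 0) + (2, 1). λ = (1 - 0)/(2 - 6) ≡ 1/3 mod 7. 3⁻¹ ≡ 5 (mod 7) since 3·5 = 15 ≡ 1, so λ ≡ 5.
  x = λ² - 6 - 2 = 25 - 8 ≡ 3; y = λ·(6 - 3) - 0 ≡ 1. → (3, 1)
5Q: (3, 1) + (2, 1). λ = (1 - 1)/(2 - 3) ≡ 0/6 mod 7. 6⁻¹ ≡ 6 (mod 7), so λ ≡ 0.
  x = λ² - 3 - 2 = 0 - 5 ≡ 2; y = λ·(3 - 2) - 1 ≡ 6. → (2, 6)

(2, 6)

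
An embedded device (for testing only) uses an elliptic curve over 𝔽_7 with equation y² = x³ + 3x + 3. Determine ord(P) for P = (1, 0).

2

2P: (1, 0) + (1, 0): same x and y₁ ≡ -y₂, so the sum is ∞.
2P = ∞, so the order is 2.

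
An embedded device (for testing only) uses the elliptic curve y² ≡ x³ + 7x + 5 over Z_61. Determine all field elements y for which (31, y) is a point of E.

x³ + 7x + 5 = 30013 ≡ 1 (mod 61).
Square roots of 1 mod 61: 1 and 60 (since 1² = 1 ≡ 1).

1, 60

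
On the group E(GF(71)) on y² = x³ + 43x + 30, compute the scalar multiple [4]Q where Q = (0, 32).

Double-and-add on 4 = (100)₂. Start with Q = (0, 32) for the leading 1-bit.
double: tangent at (0, 32): λ = (3·0² + 43)/(2·32) ≡ 43/64. 64⁻¹ ≡ 10 (mod 71), so λ ≡ 43·10 ≡ 4.
  x = λ² - 0 - 0 = 16 - 0 ≡ 16; y = λ·(0 - 16) - 32 ≡ 46. → (16, 46)
double: tangent at (16, 46): λ = (3·16² + 43)/(2·46) ≡ 30/21. 21⁻¹ ≡ 44 (mod 71) since 21·44 = 924 ≡ 1, so λ ≡ 30·44 ≡ 42.
  x = λ² - 16 - 16 = 1764 - 32 ≡ 28; y = λ·(16 - 28) - 46 ≡ 18. → (28, 18)

(28, 18)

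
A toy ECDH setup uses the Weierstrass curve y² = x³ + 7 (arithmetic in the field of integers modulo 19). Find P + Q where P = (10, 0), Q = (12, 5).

(10, 0) + (12, 5). λ = (5 - 0)/(12 - 10) ≡ 5/2 mod 19. 2⁻¹ ≡ 10 (mod 19), so λ ≡ 12.
  x = λ² - 10 - 12 = 144 - 22 ≡ 8; y = λ·(10 - 8) - 0 ≡ 5. → (8, 5)

(8, 5)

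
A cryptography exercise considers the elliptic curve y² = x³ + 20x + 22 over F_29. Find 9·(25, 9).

Write Q = (25, 9).
Double-and-add on 9 = (1001)₂. Start with Q = (25, 9) for the leading 1-bit.
double: tangent at (25, 9): λ = (3·25² + 20)/(2·9) ≡ 10/18. 18⁻¹ ≡ 21 (mod 29) since 18·21 = 378 ≡ 1, so λ ≡ 10·21 ≡ 7.
  x = λ² - 25 - 25 = 49 - 50 ≡ 28; y = λ·(25 - 28) - 9 ≡ 28. → (28, 28)
double: tangent at (28, 28): λ = (3·28² + 20)/(2·28) ≡ 23/27. 27⁻¹ ≡ 14 (mod 29) since 27·14 = 378 ≡ 1, so λ ≡ 23·14 ≡ 3.
  x = λ² - 28 - 28 = 9 - 56 ≡ 11; y = λ·(28 - 11) - 28 ≡ 23. → (11, 23)
double: tangent at (11, 23): λ = (3·11² + 20)/(2·23) ≡ 6/17. 17⁻¹ ≡ 12 (mod 29) since 17·12 = 204 ≡ 1, so λ ≡ 6·12 ≡ 14.
  x = λ² - 11 - 11 = 196 - 22 ≡ 0; y = λ·(11 - 0) - 23 ≡ 15. → (0, 15)
add Q: (0, 15) + (25, 9). λ = (9 - 15)/(25 - 0) ≡ 23/25 mod 29. 25⁻¹ ≡ 7 (mod 29), so λ ≡ 16.
  x = λ² - 0 - 25 = 256 - 25 ≡ 28; y = λ·(0 - 28) - 15 ≡ 1. → (28, 1)

(28, 1)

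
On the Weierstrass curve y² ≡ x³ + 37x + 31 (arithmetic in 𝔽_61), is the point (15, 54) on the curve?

y² = 54² ≡ 49; x³ + 37x + 31 = 3961 ≡ 57 (mod 61). 49 ≠ 57.

no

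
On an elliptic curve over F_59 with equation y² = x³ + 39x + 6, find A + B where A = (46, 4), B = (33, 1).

(46, 4) + (33, 1). λ = (1 - 4)/(33 - 46) ≡ 56/46 mod 59. 46⁻¹ ≡ 9 (mod 59) since 46·9 = 414 ≡ 1, so λ ≡ 32.
  x = λ² - 46 - 33 = 1024 - 79 ≡ 1; y = λ·(46 - 1) - 4 ≡ 20. → (1, 20)

(1, 20)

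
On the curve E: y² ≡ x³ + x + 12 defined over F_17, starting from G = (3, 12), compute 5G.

Double-and-add on 5 = (101)₂. Start with G = (3, 12) for the leading 1-bit.
double: tangent at (3, 12): λ = (3·3² + 1)/(2·12) ≡ 11/7. 7⁻¹ ≡ 5 (mod 17), so λ ≡ 11·5 ≡ 4.
  x = λ² - 3 - 3 = 16 - 6 ≡ 10; y = λ·(3 - 10) - 12 ≡ 11. → (10, 11)
double: tangent at (10, 11): λ = (3·10² + 1)/(2·11) ≡ 12/5. 5⁻¹ ≡ 7 (mod 17), so λ ≡ 12·7 ≡ 16.
  x = λ² - 10 - 10 = 256 - 20 ≡ 15; y = λ·(10 - 15) - 11 ≡ 11. → (15, 11)
add G: (15, 11) + (3, 12). λ = (12 - 11)/(3 - 15) ≡ 1/5 mod 17. 5⁻¹ ≡ 7 (mod 17), so λ ≡ 7.
  x = λ² - 15 - 3 = 49 - 18 ≡ 14; y = λ·(15 - 14) - 11 ≡ 13. → (14, 13)

(14, 13)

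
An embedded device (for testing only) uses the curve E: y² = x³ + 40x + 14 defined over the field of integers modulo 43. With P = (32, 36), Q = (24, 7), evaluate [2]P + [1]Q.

(21, 15)

First 2P:
Repeated addition: build up to 2P.
2P: tangent at (32, 36): λ = (3·32² + 40)/(2·36) ≡ 16/29. 29⁻¹ ≡ 3 (mod 43), so λ ≡ 16·3 ≡ 5.
  x = λ² - 32 - 32 = 25 - 64 ≡ 4; y = λ·(32 - 4) - 36 ≡ 18. → (4, 18)
2P = (4, 18).
Finally 2P + Q:
(4, 18) + (24, 7). λ = (7 - 18)/(24 - 4) ≡ 32/20 mod 43. 20⁻¹ ≡ 28 (mod 43), so λ ≡ 36.
  x = λ² - 4 - 24 = 1296 - 28 ≡ 21; y = λ·(4 - 21) - 18 ≡ 15. → (21, 15)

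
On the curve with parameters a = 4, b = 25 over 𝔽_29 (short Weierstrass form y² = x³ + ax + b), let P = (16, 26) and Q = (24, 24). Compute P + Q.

(9, 23)

(16, 26) + (24, 24). λ = (24 - 26)/(24 - 16) ≡ 27/8 mod 29. 8⁻¹ ≡ 11 (mod 29), so λ ≡ 7.
  x = λ² - 16 - 24 = 49 - 40 ≡ 9; y = λ·(16 - 9) - 26 ≡ 23. → (9, 23)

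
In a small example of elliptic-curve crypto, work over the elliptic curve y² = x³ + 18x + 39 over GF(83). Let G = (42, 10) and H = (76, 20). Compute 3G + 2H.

(32, 73)

First 3G:
Repeated addition: build up to 3G.
2G: tangent at (42, 10): λ = (3·42² + 18)/(2·10) ≡ 81/20. 20⁻¹ ≡ 54 (mod 83) since 20·54 = 1080 ≡ 1, so λ ≡ 81·54 ≡ 58.
  x = λ² - 42 - 42 = 3364 - 84 ≡ 43; y = λ·(42 - 43) - 10 ≡ 15. → (43, 15)
3G: (43, 15) + (42, 10). λ = (10 - 15)/(42 - 43) ≡ 78/82 mod 83. 82⁻¹ ≡ 82 (mod 83), so λ ≡ 5.
  x = λ² - 43 - 42 = 25 - 85 ≡ 23; y = λ·(43 - 23) - 15 ≡ 2. → (23, 2)
3G = (23, 2).
Next 2H:
Repeated addition: build up to 2H.
2H: tangent at (76, 20): λ = (3·76² + 18)/(2·20) ≡ 82/40. 40⁻¹ ≡ 27 (mod 83), so λ ≡ 82·27 ≡ 56.
  x = λ² - 76 - 76 = 3136 - 152 ≡ 79; y = λ·(76 - 79) - 20 ≡ 61. → (79, 61)
2H = (79, 61).
Finally 3G + 2H:
(23, 2) + (79, 61). λ = (61 - 2)/(79 - 23) ≡ 59/56 mod 83. 56⁻¹ ≡ 43 (mod 83), so λ ≡ 47.
  x = λ² - 23 - 79 = 2209 - 102 ≡ 32; y = λ·(23 - 32) - 2 ≡ 73. → (32, 73)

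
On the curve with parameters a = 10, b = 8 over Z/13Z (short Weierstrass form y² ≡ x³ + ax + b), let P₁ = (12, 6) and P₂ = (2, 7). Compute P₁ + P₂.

(2, 6)

(12, 6) + (2, 7). λ = (7 - 6)/(2 - 12) ≡ 1/3 mod 13. 3⁻¹ ≡ 9 (mod 13), so λ ≡ 9.
  x = λ² - 12 - 2 = 81 - 14 ≡ 2; y = λ·(12 - 2) - 6 ≡ 6. → (2, 6)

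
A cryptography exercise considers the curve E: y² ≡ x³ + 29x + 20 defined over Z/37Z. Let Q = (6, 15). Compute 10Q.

Repeated addition: build up to 10Q.
2Q: tangent at (6, 15): λ = (3·6² + 29)/(2·15) ≡ 26/30. 30⁻¹ ≡ 21 (mod 37), so λ ≡ 26·21 ≡ 28.
  x = λ² - 6 - 6 = 784 - 12 ≡ 32; y = λ·(6 - 32) - 15 ≡ 34. → (32, 34)
3Q: (32, 34) + (6, 15). λ = (15 - 34)/(6 - 32) ≡ 18/11 mod 37. 11⁻¹ ≡ 27 (mod 37) since 11·27 = 297 ≡ 1, so λ ≡ 5.
  x = λ² - 32 - 6 = 25 - 38 ≡ 24; y = λ·(32 - 24) - 34 ≡ 6. → (24, 6)
4Q: (24, 6) + (6, 15). λ = (15 - 6)/(6 - 24) ≡ 9/19 mod 37. 19⁻¹ ≡ 2 (mod 37), so λ ≡ 18.
  x = λ² - 24 - 6 = 324 - 30 ≡ 35; y = λ·(24 - 35) - 6 ≡ 18. → (35, 18)
5Q: (35, 18) + (6, 15). λ = (15 - 18)/(6 - 35) ≡ 34/8 mod 37. 8⁻¹ ≡ 14 (mod 37) since 8·14 = 112 ≡ 1, so λ ≡ 32.
  x = λ² - 35 - 6 = 1024 - 41 ≡ 21; y = λ·(35 - 21) - 18 ≡ 23. → (21, 23)
6Q: (21, 23) + (6, 15). λ = (15 - 23)/(6 - 21) ≡ 29/22 mod 37. 22⁻¹ ≡ 32 (mod 37), so λ ≡ 3.
  x = λ² - 21 - 6 = 9 - 27 ≡ 19; y = λ·(21 - 19) - 23 ≡ 20. → (19, 20)
7Q: (19, 20) + (6, 15). λ = (15 - 20)/(6 - 19) ≡ 32/24 mod 37. 24⁻¹ ≡ 17 (mod 37), so λ ≡ 26.
  x = λ² - 19 - 6 = 676 - 25 ≡ 22; y = λ·(19 - 22) - 20 ≡ 13. → (22, 13)
8Q: (22, 13) + (6, 15). λ = (15 - 13)/(6 - 22) ≡ 2/21 mod 37. 21⁻¹ ≡ 30 (mod 37) since 21·30 = 630 ≡ 1, so λ ≡ 23.
  x = λ² - 22 - 6 = 529 - 28 ≡ 20; y = λ·(22 - 20) - 13 ≡ 33. → (20, 33)
9Q: (20, 33) + (6, 15). λ = (15 - 33)/(6 - 20) ≡ 19/23 mod 37. 23⁻¹ ≡ 29 (mod 37), so λ ≡ 33.
  x = λ² - 20 - 6 = 1089 - 26 ≡ 27; y = λ·(20 - 27) - 33 ≡ 32. → (27, 32)
10Q: (27, 32) + (6, 15). λ = (15 - 32)/(6 - 27) ≡ 20/16 mod 37. 16⁻¹ ≡ 7 (mod 37), so λ ≡ 29.
  x = λ² - 27 - 6 = 841 - 33 ≡ 31; y = λ·(27 - 31) - 32 ≡ 0. → (31, 0)

(31, 0)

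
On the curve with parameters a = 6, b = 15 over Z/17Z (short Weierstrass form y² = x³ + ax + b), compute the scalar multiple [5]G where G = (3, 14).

Repeated addition: build up to 5G.
2G: tangent at (3, 14): λ = (3·3² + 6)/(2·14) ≡ 16/11. 11⁻¹ ≡ 14 (mod 17), so λ ≡ 16·14 ≡ 3.
  x = λ² - 3 - 3 = 9 - 6 ≡ 3; y = λ·(3 - 3) - 14 ≡ 3. → (3, 3)
3G: (3, 3) + (3, 14): same x and y₁ ≡ -y₂, so the sum is O.
4G: O + (3, 14) = (3, 14) (identity).
5G: tangent at (3, 14): λ = (3·3² + 6)/(2·14) ≡ 16/11. 11⁻¹ ≡ 14 (mod 17), so λ ≡ 16·14 ≡ 3.
  x = λ² - 3 - 3 = 9 - 6 ≡ 3; y = λ·(3 - 3) - 14 ≡ 3. → (3, 3)

(3, 3)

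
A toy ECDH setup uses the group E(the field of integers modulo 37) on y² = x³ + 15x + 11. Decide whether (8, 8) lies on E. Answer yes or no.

no

y² = 8² ≡ 27; x³ + 15x + 11 = 643 ≡ 14 (mod 37). 27 ≠ 14.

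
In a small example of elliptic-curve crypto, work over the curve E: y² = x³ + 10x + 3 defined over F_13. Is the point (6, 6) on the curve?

no

y² = 6² ≡ 10; x³ + 10x + 3 = 279 ≡ 6 (mod 13). 10 ≠ 6.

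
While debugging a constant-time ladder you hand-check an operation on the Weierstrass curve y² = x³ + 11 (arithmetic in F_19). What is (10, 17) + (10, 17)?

(0, 12)

tangent at (10, 17): λ = (3·10² + 0)/(2·17) ≡ 15/15. 15⁻¹ ≡ 14 (mod 19), so λ ≡ 15·14 ≡ 1.
  x = λ² - 10 - 10 = 1 - 20 ≡ 0; y = λ·(10 - 0) - 17 ≡ 12. → (0, 12)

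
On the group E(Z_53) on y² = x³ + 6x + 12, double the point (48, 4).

tangent at (48, 4): λ = (3·48² + 6)/(2·4) ≡ 28/8. 8⁻¹ ≡ 20 (mod 53), so λ ≡ 28·20 ≡ 30.
  x = λ² - 48 - 48 = 900 - 96 ≡ 9; y = λ·(48 - 9) - 4 ≡ 0. → (9, 0)

(9, 0)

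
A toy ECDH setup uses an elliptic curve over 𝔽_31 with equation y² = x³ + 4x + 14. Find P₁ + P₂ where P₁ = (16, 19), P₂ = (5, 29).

(16, 19) + (5, 29). λ = (29 - 19)/(5 - 16) ≡ 10/20 mod 31. 20⁻¹ ≡ 14 (mod 31), so λ ≡ 16.
  x = λ² - 16 - 5 = 256 - 21 ≡ 18; y = λ·(16 - 18) - 19 ≡ 11. → (18, 11)

(18, 11)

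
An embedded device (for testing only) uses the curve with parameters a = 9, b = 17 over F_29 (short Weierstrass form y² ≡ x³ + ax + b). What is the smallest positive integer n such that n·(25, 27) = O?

2P: tangent at (25, 27): λ = (3·25² + 9)/(2·27) ≡ 28/25. 25⁻¹ ≡ 7 (mod 29) since 25·7 = 175 ≡ 1, so λ ≡ 28·7 ≡ 22.
  x = λ² - 25 - 25 = 484 - 50 ≡ 28; y = λ·(25 - 28) - 27 ≡ 23. → (28, 23)
3P: (28, 23) + (25, 27). λ = (27 - 23)/(25 - 28) ≡ 4/26 mod 29. 26⁻¹ ≡ 19 (mod 29) since 26·19 = 494 ≡ 1, so λ ≡ 18.
  x = λ² - 28 - 25 = 324 - 53 ≡ 10; y = λ·(28 - 10) - 23 ≡ 11. → (10, 11)
4P: (10, 11) + (25, 27). λ = (27 - 11)/(25 - 10) ≡ 16/15 mod 29. 15⁻¹ ≡ 2 (mod 29), so λ ≡ 3.
  x = λ² - 10 - 25 = 9 - 35 ≡ 3; y = λ·(10 - 3) - 11 ≡ 10. → (3, 10)
5P: (3, 10) + (25, 27). λ = (27 - 10)/(25 - 3) ≡ 17/22 mod 29. 22⁻¹ ≡ 4 (mod 29), so λ ≡ 10.
  x = λ² - 3 - 25 = 100 - 28 ≡ 14; y = λ·(3 - 14) - 10 ≡ 25. → (14, 25)
6P: (14, 25) + (25, 27). λ = (27 - 25)/(25 - 14) ≡ 2/11 mod 29. 11⁻¹ ≡ 8 (mod 29), so λ ≡ 16.
  x = λ² - 14 - 25 = 256 - 39 ≡ 14; y = λ·(14 - 14) - 25 ≡ 4. → (14, 4)
7P: (14, 4) + (25, 27). λ = (27 - 4)/(25 - 14) ≡ 23/11 mod 29. 11⁻¹ ≡ 8 (mod 29) since 11·8 = 88 ≡ 1, so λ ≡ 10.
  x = λ² - 14 - 25 = 100 - 39 ≡ 3; y = λ·(14 - 3) - 4 ≡ 19. → (3, 19)
8P: (3, 19) + (25, 27). λ = (27 - 19)/(25 - 3) ≡ 8/22 mod 29. 22⁻¹ ≡ 4 (mod 29) since 22·4 = 88 ≡ 1, so λ ≡ 3.
  x = λ² - 3 - 25 = 9 - 28 ≡ 10; y = λ·(3 - 10) - 19 ≡ 18. → (10, 18)
9P: (10, 18) + (25, 27). λ = (27 - 18)/(25 - 10) ≡ 9/15 mod 29. 15⁻¹ ≡ 2 (mod 29), so λ ≡ 18.
  x = λ² - 10 - 25 = 324 - 35 ≡ 28; y = λ·(10 - 28) - 18 ≡ 6. → (28, 6)
10P: (28, 6) + (25, 27). λ = (27 - 6)/(25 - 28) ≡ 21/26 mod 29. 26⁻¹ ≡ 19 (mod 29), so λ ≡ 22.
  x = λ² - 28 - 25 = 484 - 53 ≡ 25; y = λ·(28 - 25) - 6 ≡ 2. → (25, 2)
11P: (25, 2) + (25, 27): same x and y₁ ≡ -y₂, so the sum is O.
11P = O, so the order is 11.

11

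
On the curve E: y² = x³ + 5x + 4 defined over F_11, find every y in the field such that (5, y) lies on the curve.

x³ + 5x + 4 = 154 ≡ 0 (mod 11).
Only y = 0 satisfies y² ≡ 0.

0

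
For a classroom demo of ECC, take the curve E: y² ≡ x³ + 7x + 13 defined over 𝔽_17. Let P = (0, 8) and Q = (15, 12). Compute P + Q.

(0, 8) + (15, 12). λ = (12 - 8)/(15 - 0) ≡ 4/15 mod 17. 15⁻¹ ≡ 8 (mod 17) since 15·8 = 120 ≡ 1, so λ ≡ 15.
  x = λ² - 0 - 15 = 225 - 15 ≡ 6; y = λ·(0 - 6) - 8 ≡ 4. → (6, 4)

(6, 4)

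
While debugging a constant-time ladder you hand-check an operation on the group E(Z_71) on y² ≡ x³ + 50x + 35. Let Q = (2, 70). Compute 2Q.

tangent at (2, 70): λ = (3·2² + 50)/(2·70) ≡ 62/69. 69⁻¹ ≡ 35 (mod 71), so λ ≡ 62·35 ≡ 40.
  x = λ² - 2 - 2 = 1600 - 4 ≡ 34; y = λ·(2 - 34) - 70 ≡ 70. → (34, 70)

(34, 70)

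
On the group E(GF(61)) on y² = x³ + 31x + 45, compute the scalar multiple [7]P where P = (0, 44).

Repeated addition: build up to 7P.
2P: tangent at (0, 44): λ = (3·0² + 31)/(2·44) ≡ 31/27. 27⁻¹ ≡ 52 (mod 61) since 27·52 = 1404 ≡ 1, so λ ≡ 31·52 ≡ 26.
  x = λ² - 0 - 0 = 676 - 0 ≡ 5; y = λ·(0 - 5) - 44 ≡ 9. → (5, 9)
3P: (5, 9) + (0, 44). λ = (44 - 9)/(0 - 5) ≡ 35/56 mod 61. 56⁻¹ ≡ 12 (mod 61) since 56·12 = 672 ≡ 1, so λ ≡ 54.
  x = λ² - 5 - 0 = 2916 - 5 ≡ 44; y = λ·(5 - 44) - 9 ≡ 20. → (44, 20)
4P: (44, 20) + (0, 44). λ = (44 - 20)/(0 - 44) ≡ 24/17 mod 61. 17⁻¹ ≡ 18 (mod 61) since 17·18 = 306 ≡ 1, so λ ≡ 5.
  x = λ² - 44 - 0 = 25 - 44 ≡ 42; y = λ·(44 - 42) - 20 ≡ 51. → (42, 51)
5P: (42, 51) + (0, 44). λ = (44 - 51)/(0 - 42) ≡ 54/19 mod 61. 19⁻¹ ≡ 45 (mod 61) since 19·45 = 855 ≡ 1, so λ ≡ 51.
  x = λ² - 42 - 0 = 2601 - 42 ≡ 58; y = λ·(42 - 58) - 51 ≡ 48. → (58, 48)
6P: (58, 48) + (0, 44). λ = (44 - 48)/(0 - 58) ≡ 57/3 mod 61. 3⁻¹ ≡ 41 (mod 61), so λ ≡ 19.
  x = λ² - 58 - 0 = 361 - 58 ≡ 59; y = λ·(58 - 59) - 48 ≡ 55. → (59, 55)
7P: (59, 55) + (0, 44). λ = (44 - 55)/(0 - 59) ≡ 50/2 mod 61. 2⁻¹ ≡ 31 (mod 61) since 2·31 = 62 ≡ 1, so λ ≡ 25.
  x = λ² - 59 - 0 = 625 - 59 ≡ 17; y = λ·(59 - 17) - 55 ≡ 19. → (17, 19)

(17, 19)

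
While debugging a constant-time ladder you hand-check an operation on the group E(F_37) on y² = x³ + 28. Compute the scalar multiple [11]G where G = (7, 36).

Double-and-add on 11 = (1011)₂. Start with G = (7, 36) for the leading 1-bit.
double: tangent at (7, 36): λ = (3·7² + 0)/(2·36) ≡ 36/35. 35⁻¹ ≡ 18 (mod 37), so λ ≡ 36·18 ≡ 19.
  x = λ² - 7 - 7 = 361 - 14 ≡ 14; y = λ·(7 - 14) - 36 ≡ 16. → (14, 16)
double: tangent at (14, 16): λ = (3·14² + 0)/(2·16) ≡ 33/32. 32⁻¹ ≡ 22 (mod 37), so λ ≡ 33·22 ≡ 23.
  x = λ² - 14 - 14 = 529 - 28 ≡ 20; y = λ·(14 - 20) - 16 ≡ 31. → (20, 31)
add G: (20, 31) + (7, 36). λ = (36 - 31)/(7 - 20) ≡ 5/24 mod 37. 24⁻¹ ≡ 17 (mod 37), so λ ≡ 11.
  x = λ² - 20 - 7 = 121 - 27 ≡ 20; y = λ·(20 - 20) - 31 ≡ 6. → (20, 6)
double: tangent at (20, 6): λ = (3·20² + 0)/(2·6) ≡ 16/12. 12⁻¹ ≡ 34 (mod 37), so λ ≡ 16·34 ≡ 26.
  x = λ² - 20 - 20 = 676 - 40 ≡ 7; y = λ·(20 - 7) - 6 ≡ 36. → (7, 36)
add G: tangent at (7, 36): λ = (3·7² + 0)/(2·36) ≡ 36/35. 35⁻¹ ≡ 18 (mod 37), so λ ≡ 36·18 ≡ 19.
  x = λ² - 7 - 7 = 361 - 14 ≡ 14; y = λ·(7 - 14) - 36 ≡ 16. → (14, 16)

(14, 16)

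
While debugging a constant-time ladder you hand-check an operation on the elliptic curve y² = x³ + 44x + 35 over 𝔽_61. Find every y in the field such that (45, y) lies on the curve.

none

x³ + 44x + 35 = 93140 ≡ 54 (mod 61).
54 is a non-residue mod 61; no y exists.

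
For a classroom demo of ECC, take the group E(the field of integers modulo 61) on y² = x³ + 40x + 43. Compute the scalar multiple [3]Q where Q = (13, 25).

Repeated addition: build up to 3Q.
2Q: tangent at (13, 25): λ = (3·13² + 40)/(2·25) ≡ 59/50. 50⁻¹ ≡ 11 (mod 61), so λ ≡ 59·11 ≡ 39.
  x = λ² - 13 - 13 = 1521 - 26 ≡ 31; y = λ·(13 - 31) - 25 ≡ 5. → (31, 5)
3Q: (31, 5) + (13, 25). λ = (25 - 5)/(13 - 31) ≡ 20/43 mod 61. 43⁻¹ ≡ 44 (mod 61), so λ ≡ 26.
  x = λ² - 31 - 13 = 676 - 44 ≡ 22; y = λ·(31 - 22) - 5 ≡ 46. → (22, 46)

(22, 46)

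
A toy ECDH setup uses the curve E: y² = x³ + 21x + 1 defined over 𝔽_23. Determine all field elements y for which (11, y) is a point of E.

none

x³ + 21x + 1 = 1563 ≡ 22 (mod 23).
22 is a non-residue mod 23; no y exists.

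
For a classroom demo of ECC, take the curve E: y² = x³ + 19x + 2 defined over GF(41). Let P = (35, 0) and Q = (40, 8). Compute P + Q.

(3, 2)

(35, 0) + (40, 8). λ = (8 - 0)/(40 - 35) ≡ 8/5 mod 41. 5⁻¹ ≡ 33 (mod 41), so λ ≡ 18.
  x = λ² - 35 - 40 = 324 - 75 ≡ 3; y = λ·(35 - 3) - 0 ≡ 2. → (3, 2)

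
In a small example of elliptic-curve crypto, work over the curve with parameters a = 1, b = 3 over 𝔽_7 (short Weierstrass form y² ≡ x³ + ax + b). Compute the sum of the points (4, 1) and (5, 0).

(4, 1) + (5, 0). λ = (0 - 1)/(5 - 4) ≡ 6/1 mod 7. 1⁻¹ ≡ 1 (mod 7), so λ ≡ 6.
  x = λ² - 4 - 5 = 36 - 9 ≡ 6; y = λ·(4 - 6) - 1 ≡ 1. → (6, 1)

(6, 1)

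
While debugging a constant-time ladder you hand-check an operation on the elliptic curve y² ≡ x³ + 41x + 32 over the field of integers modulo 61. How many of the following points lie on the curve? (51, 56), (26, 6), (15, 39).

(51, 56): 56² ≡ 25, rhs ≡ 25 → on.
(26, 6): 6² ≡ 36, rhs ≡ 8 → off.
(15, 39): 39² ≡ 57, rhs ≡ 57 → on.

2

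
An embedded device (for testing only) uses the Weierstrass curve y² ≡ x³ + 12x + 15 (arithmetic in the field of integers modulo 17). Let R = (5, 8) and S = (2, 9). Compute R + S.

(5, 8) + (2, 9). λ = (9 - 8)/(2 - 5) ≡ 1/14 mod 17. 14⁻¹ ≡ 11 (mod 17) since 14·11 = 154 ≡ 1, so λ ≡ 11.
  x = λ² - 5 - 2 = 121 - 7 ≡ 12; y = λ·(5 - 12) - 8 ≡ 0. → (12, 0)

(12, 0)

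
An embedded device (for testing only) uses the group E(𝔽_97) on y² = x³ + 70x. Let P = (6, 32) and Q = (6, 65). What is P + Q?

The two points share x = 6 and their y-coordinates satisfy 32 + 65 ≡ 0 (mod 97), so they are inverses. Their sum is O.

O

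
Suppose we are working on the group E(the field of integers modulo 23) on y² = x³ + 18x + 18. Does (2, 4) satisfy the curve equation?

yes

y² = 4² ≡ 16; x³ + 18x + 18 = 62 ≡ 16 (mod 23). 16 = 16.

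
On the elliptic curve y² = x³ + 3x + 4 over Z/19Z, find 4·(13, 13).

Write P = (13, 13).
Repeated addition: build up to 4P.
2P: tangent at (13, 13): λ = (3·13² + 3)/(2·13) ≡ 16/7. 7⁻¹ ≡ 11 (mod 19), so λ ≡ 16·11 ≡ 5.
  x = λ² - 13 - 13 = 25 - 26 ≡ 18; y = λ·(13 - 18) - 13 ≡ 0. → (18, 0)
3P: (18, 0) + (13, 13). λ = (13 - 0)/(13 - 18) ≡ 13/14 mod 19. 14⁻¹ ≡ 15 (mod 19), so λ ≡ 5.
  x = λ² - 18 - 13 = 25 - 31 ≡ 13; y = λ·(18 - 13) - 0 ≡ 6. → (13, 6)
4P: (13, 6) + (13, 13): same x and y₁ ≡ -y₂, so the sum is ∞.

O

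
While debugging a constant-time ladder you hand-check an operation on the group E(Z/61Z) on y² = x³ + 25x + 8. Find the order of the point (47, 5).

3

2P: tangent at (47, 5): λ = (3·47² + 25)/(2·5) ≡ 3/10. 10⁻¹ ≡ 55 (mod 61) since 10·55 = 550 ≡ 1, so λ ≡ 3·55 ≡ 43.
  x = λ² - 47 - 47 = 1849 - 94 ≡ 47; y = λ·(47 - 47) - 5 ≡ 56. → (47, 56)
3P: (47, 56) + (47, 5): same x and y₁ ≡ -y₂, so the sum is O.
3P = O, so the order is 3.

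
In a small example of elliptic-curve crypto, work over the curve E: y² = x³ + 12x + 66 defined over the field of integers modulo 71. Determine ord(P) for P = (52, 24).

8

2P: tangent at (52, 24): λ = (3·52² + 12)/(2·24) ≡ 30/48. 48⁻¹ ≡ 37 (mod 71), so λ ≡ 30·37 ≡ 45.
  x = λ² - 52 - 52 = 2025 - 104 ≡ 4; y = λ·(52 - 4) - 24 ≡ 6. → (4, 6)
3P: (4, 6) + (52, 24). λ = (24 - 6)/(52 - 4) ≡ 18/48 mod 71. 48⁻¹ ≡ 37 (mod 71), so λ ≡ 27.
  x = λ² - 4 - 52 = 729 - 56 ≡ 34; y = λ·(4 - 34) - 6 ≡ 36. → (34, 36)
4P: (34, 36) + (52, 24). λ = (24 - 36)/(52 - 34) ≡ 59/18 mod 71. 18⁻¹ ≡ 4 (mod 71) since 18·4 = 72 ≡ 1, so λ ≡ 23.
  x = λ² - 34 - 52 = 529 - 86 ≡ 17; y = λ·(34 - 17) - 36 ≡ 0. → (17, 0)
5P: (17, 0) + (52, 24). λ = (24 - 0)/(52 - 17) ≡ 24/35 mod 71. 35⁻¹ ≡ 69 (mod 71), so λ ≡ 23.
  x = λ² - 17 - 52 = 529 - 69 ≡ 34; y = λ·(17 - 34) - 0 ≡ 35. → (34, 35)
6P: (34, 35) + (52, 24). λ = (24 - 35)/(52 - 34) ≡ 60/18 mod 71. 18⁻¹ ≡ 4 (mod 71) since 18·4 = 72 ≡ 1, so λ ≡ 27.
  x = λ² - 34 - 52 = 729 - 86 ≡ 4; y = λ·(34 - 4) - 35 ≡ 65. → (4, 65)
7P: (4, 65) + (52, 24). λ = (24 - 65)/(52 - 4) ≡ 30/48 mod 71. 48⁻¹ ≡ 37 (mod 71), so λ ≡ 45.
  x = λ² - 4 - 52 = 2025 - 56 ≡ 52; y = λ·(4 - 52) - 65 ≡ 47. → (52, 47)
8P: (52, 47) + (52, 24): same x and y₁ ≡ -y₂, so the sum is 𝒪.
8P = 𝒪, so the order is 8.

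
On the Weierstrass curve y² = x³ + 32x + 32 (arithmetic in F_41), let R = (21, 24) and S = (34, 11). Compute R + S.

(28, 24)

(21, 24) + (34, 11). λ = (11 - 24)/(34 - 21) ≡ 28/13 mod 41. 13⁻¹ ≡ 19 (mod 41), so λ ≡ 40.
  x = λ² - 21 - 34 = 1600 - 55 ≡ 28; y = λ·(21 - 28) - 24 ≡ 24. → (28, 24)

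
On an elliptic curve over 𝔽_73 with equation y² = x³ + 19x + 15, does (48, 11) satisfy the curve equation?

y² = 11² ≡ 48; x³ + 19x + 15 = 111519 ≡ 48 (mod 73). 48 = 48.

yes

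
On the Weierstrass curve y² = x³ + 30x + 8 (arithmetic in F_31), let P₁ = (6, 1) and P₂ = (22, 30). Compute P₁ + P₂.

(19, 20)

(6, 1) + (22, 30). λ = (30 - 1)/(22 - 6) ≡ 29/16 mod 31. 16⁻¹ ≡ 2 (mod 31), so λ ≡ 27.
  x = λ² - 6 - 22 = 729 - 28 ≡ 19; y = λ·(6 - 19) - 1 ≡ 20. → (19, 20)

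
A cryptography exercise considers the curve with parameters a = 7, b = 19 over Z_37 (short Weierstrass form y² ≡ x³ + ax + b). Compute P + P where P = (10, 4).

tangent at (10, 4): λ = (3·10² + 7)/(2·4) ≡ 11/8. 8⁻¹ ≡ 14 (mod 37), so λ ≡ 11·14 ≡ 6.
  x = λ² - 10 - 10 = 36 - 20 ≡ 16; y = λ·(10 - 16) - 4 ≡ 34. → (16, 34)

(16, 34)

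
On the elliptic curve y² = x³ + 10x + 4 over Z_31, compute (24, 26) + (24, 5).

The two points share x = 24 and their y-coordinates satisfy 26 + 5 ≡ 0 (mod 31), so they are inverses. Their sum is O.

O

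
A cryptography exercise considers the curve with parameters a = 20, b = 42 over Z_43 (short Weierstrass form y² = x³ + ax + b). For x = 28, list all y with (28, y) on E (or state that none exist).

x³ + 20x + 42 = 22554 ≡ 22 (mod 43).
22 is a non-residue mod 43; no y exists.

none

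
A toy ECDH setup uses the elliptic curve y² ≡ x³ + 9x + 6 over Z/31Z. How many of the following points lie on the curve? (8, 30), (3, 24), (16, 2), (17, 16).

(8, 30): 30² ≡ 1, rhs ≡ 1 → on.
(3, 24): 24² ≡ 18, rhs ≡ 29 → off.
(16, 2): 2² ≡ 4, rhs ≡ 30 → off.
(17, 16): 16² ≡ 8, rhs ≡ 19 → off.

1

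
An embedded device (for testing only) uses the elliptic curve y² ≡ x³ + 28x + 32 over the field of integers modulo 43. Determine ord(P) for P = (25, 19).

2P: tangent at (25, 19): λ = (3·25² + 28)/(2·19) ≡ 11/38. 38⁻¹ ≡ 17 (mod 43) since 38·17 = 646 ≡ 1, so λ ≡ 11·17 ≡ 15.
  x = λ² - 25 - 25 = 225 - 50 ≡ 3; y = λ·(25 - 3) - 19 ≡ 10. → (3, 10)
3P: (3, 10) + (25, 19). λ = (19 - 10)/(25 - 3) ≡ 9/22 mod 43. 22⁻¹ ≡ 2 (mod 43) since 22·2 = 44 ≡ 1, so λ ≡ 18.
  x = λ² - 3 - 25 = 324 - 28 ≡ 38; y = λ·(3 - 38) - 10 ≡ 5. → (38, 5)
4P: (38, 5) + (25, 19). λ = (19 - 5)/(25 - 38) ≡ 14/30 mod 43. 30⁻¹ ≡ 33 (mod 43), so λ ≡ 32.
  x = λ² - 38 - 25 = 1024 - 63 ≡ 15; y = λ·(38 - 15) - 5 ≡ 0. → (15, 0)
5P: (15, 0) + (25, 19). λ = (19 - 0)/(25 - 15) ≡ 19/10 mod 43. 10⁻¹ ≡ 13 (mod 43), so λ ≡ 32.
  x = λ² - 15 - 25 = 1024 - 40 ≡ 38; y = λ·(15 - 38) - 0 ≡ 38. → (38, 38)
6P: (38, 38) + (25, 19). λ = (19 - 38)/(25 - 38) ≡ 24/30 mod 43. 30⁻¹ ≡ 33 (mod 43), so λ ≡ 18.
  x = λ² - 38 - 25 = 324 - 63 ≡ 3; y = λ·(38 - 3) - 38 ≡ 33. → (3, 33)
7P: (3, 33) + (25, 19). λ = (19 - 33)/(25 - 3) ≡ 29/22 mod 43. 22⁻¹ ≡ 2 (mod 43), so λ ≡ 15.
  x = λ² - 3 - 25 = 225 - 28 ≡ 25; y = λ·(3 - 25) - 33 ≡ 24. → (25, 24)
8P: (25, 24) + (25, 19): same x and y₁ ≡ -y₂, so the sum is 𝒪.
8P = 𝒪, so the order is 8.

8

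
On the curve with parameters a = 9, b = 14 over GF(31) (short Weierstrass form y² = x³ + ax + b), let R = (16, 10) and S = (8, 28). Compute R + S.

(16, 10) + (8, 28). λ = (28 - 10)/(8 - 16) ≡ 18/23 mod 31. 23⁻¹ ≡ 27 (mod 31) since 23·27 = 621 ≡ 1, so λ ≡ 21.
  x = λ² - 16 - 8 = 441 - 24 ≡ 14; y = λ·(16 - 14) - 10 ≡ 1. → (14, 1)

(14, 1)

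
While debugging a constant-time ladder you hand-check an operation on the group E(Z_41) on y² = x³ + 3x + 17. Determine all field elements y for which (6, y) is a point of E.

13, 28

x³ + 3x + 17 = 251 ≡ 5 (mod 41).
Square roots of 5 mod 41: 13 and 28 (since 13² = 169 ≡ 5).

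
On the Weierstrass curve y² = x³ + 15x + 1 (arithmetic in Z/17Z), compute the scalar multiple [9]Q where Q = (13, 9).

Double-and-add on 9 = (1001)₂. Start with Q = (13, 9) for the leading 1-bit.
double: tangent at (13, 9): λ = (3·13² + 15)/(2·9) ≡ 12/1. 1⁻¹ ≡ 1 (mod 17), so λ ≡ 12·1 ≡ 12.
  x = λ² - 13 - 13 = 144 - 26 ≡ 16; y = λ·(13 - 16) - 9 ≡ 6. → (16, 6)
double: tangent at (16, 6): λ = (3·16² + 15)/(2·6) ≡ 1/12. 12⁻¹ ≡ 10 (mod 17), so λ ≡ 1·10 ≡ 10.
  x = λ² - 16 - 16 = 100 - 32 ≡ 0; y = λ·(16 - 0) - 6 ≡ 1. → (0, 1)
double: tangent at (0, 1): λ = (3·0² + 15)/(2·1) ≡ 15/2. 2⁻¹ ≡ 9 (mod 17), so λ ≡ 15·9 ≡ 16.
  x = λ² - 0 - 0 = 256 - 0 ≡ 1; y = λ·(0 - 1) - 1 ≡ 0. → (1, 0)
add Q: (1, 0) + (13, 9). λ = (9 - 0)/(13 - 1) ≡ 9/12 mod 17. 12⁻¹ ≡ 10 (mod 17) since 12·10 = 120 ≡ 1, so λ ≡ 5.
  x = λ² - 1 - 13 = 25 - 14 ≡ 11; y = λ·(1 - 11) - 0 ≡ 1. → (11, 1)

(11, 1)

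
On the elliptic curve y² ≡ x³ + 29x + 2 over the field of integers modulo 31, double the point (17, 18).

tangent at (17, 18): λ = (3·17² + 29)/(2·18) ≡ 28/5. 5⁻¹ ≡ 25 (mod 31) since 5·25 = 125 ≡ 1, so λ ≡ 28·25 ≡ 18.
  x = λ² - 17 - 17 = 324 - 34 ≡ 11; y = λ·(17 - 11) - 18 ≡ 28. → (11, 28)

(11, 28)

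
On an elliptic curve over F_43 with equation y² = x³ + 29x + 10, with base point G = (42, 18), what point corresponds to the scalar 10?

Double-and-add on 10 = (1010)₂. Start with G = (42, 18) for the leading 1-bit.
double: tangent at (42, 18): λ = (3·42² + 29)/(2·18) ≡ 32/36. 36⁻¹ ≡ 6 (mod 43) since 36·6 = 216 ≡ 1, so λ ≡ 32·6 ≡ 20.
  x = λ² - 42 - 42 = 400 - 84 ≡ 15; y = λ·(42 - 15) - 18 ≡ 6. → (15, 6)
double: tangent at (15, 6): λ = (3·15² + 29)/(2·6) ≡ 16/12. 12⁻¹ ≡ 18 (mod 43) since 12·18 = 216 ≡ 1, so λ ≡ 16·18 ≡ 30.
  x = λ² - 15 - 15 = 900 - 30 ≡ 10; y = λ·(15 - 10) - 6 ≡ 15. → (10, 15)
add G: (10, 15) + (42, 18). λ = (18 - 15)/(42 - 10) ≡ 3/32 mod 43. 32⁻¹ ≡ 39 (mod 43) since 32·39 = 1248 ≡ 1, so λ ≡ 31.
  x = λ² - 10 - 42 = 961 - 52 ≡ 6; y = λ·(10 - 6) - 15 ≡ 23. → (6, 23)
double: tangent at (6, 23): λ = (3·6² + 29)/(2·23) ≡ 8/3. 3⁻¹ ≡ 29 (mod 43) since 3·29 = 87 ≡ 1, so λ ≡ 8·29 ≡ 17.
  x = λ² - 6 - 6 = 289 - 12 ≡ 19; y = λ·(6 - 19) - 23 ≡ 14. → (19, 14)

(19, 14)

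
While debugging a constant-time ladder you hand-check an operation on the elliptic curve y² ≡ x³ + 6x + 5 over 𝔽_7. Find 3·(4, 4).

Write G = (4, 4).
Repeated addition: build up to 3G.
2G: tangent at (4, 4): λ = (3·4² + 6)/(2·4) ≡ 5/1. 1⁻¹ ≡ 1 (mod 7), so λ ≡ 5·1 ≡ 5.
  x = λ² - 4 - 4 = 25 - 8 ≡ 3; y = λ·(4 - 3) - 4 ≡ 1. → (3, 1)
3G: (3, 1) + (4, 4). λ = (4 - 1)/(4 - 3) ≡ 3/1 mod 7. 1⁻¹ ≡ 1 (mod 7) since 1·1 = 1 ≡ 1, so λ ≡ 3.
  x = λ² - 3 - 4 = 9 - 7 ≡ 2; y = λ·(3 - 2) - 1 ≡ 2. → (2, 2)

(2, 2)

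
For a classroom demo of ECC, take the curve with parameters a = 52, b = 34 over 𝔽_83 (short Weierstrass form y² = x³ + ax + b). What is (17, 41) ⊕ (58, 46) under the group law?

(17, 41) + (58, 46). λ = (46 - 41)/(58 - 17) ≡ 5/41 mod 83. 41⁻¹ ≡ 81 (mod 83), so λ ≡ 73.
  x = λ² - 17 - 58 = 5329 - 75 ≡ 25; y = λ·(17 - 25) - 41 ≡ 39. → (25, 39)

(25, 39)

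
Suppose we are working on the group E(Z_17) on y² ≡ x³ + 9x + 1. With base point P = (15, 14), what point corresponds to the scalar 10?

(16, 5)

Repeated addition: build up to 10P.
2P: tangent at (15, 14): λ = (3·15² + 9)/(2·14) ≡ 4/11. 11⁻¹ ≡ 14 (mod 17) since 11·14 = 154 ≡ 1, so λ ≡ 4·14 ≡ 5.
  x = λ² - 15 - 15 = 25 - 30 ≡ 12; y = λ·(15 - 12) - 14 ≡ 1. → (12, 1)
3P: (12, 1) + (15, 14). λ = (14 - 1)/(15 - 12) ≡ 13/3 mod 17. 3⁻¹ ≡ 6 (mod 17), so λ ≡ 10.
  x = λ² - 12 - 15 = 100 - 27 ≡ 5; y = λ·(12 - 5) - 1 ≡ 1. → (5, 1)
4P: (5, 1) + (15, 14). λ = (14 - 1)/(15 - 5) ≡ 13/10 mod 17. 10⁻¹ ≡ 12 (mod 17), so λ ≡ 3.
  x = λ² - 5 - 15 = 9 - 20 ≡ 6; y = λ·(5 - 6) - 1 ≡ 13. → (6, 13)
5P: (6, 13) + (15, 14). λ = (14 - 13)/(15 - 6) ≡ 1/9 mod 17. 9⁻¹ ≡ 2 (mod 17), so λ ≡ 2.
  x = λ² - 6 - 15 = 4 - 21 ≡ 0; y = λ·(6 - 0) - 13 ≡ 16. → (0, 16)
6P: (0, 16) + (15, 14). λ = (14 - 16)/(15 - 0) ≡ 15/15 mod 17. 15⁻¹ ≡ 8 (mod 17), so λ ≡ 1.
  x = λ² - 0 - 15 = 1 - 15 ≡ 3; y = λ·(0 - 3) - 16 ≡ 15. → (3, 15)
7P: (3, 15) + (15, 14). λ = (14 - 15)/(15 - 3) ≡ 16/12 mod 17. 12⁻¹ ≡ 10 (mod 17), so λ ≡ 7.
  x = λ² - 3 - 15 = 49 - 18 ≡ 14; y = λ·(3 - 14) - 15 ≡ 10. → (14, 10)
8P: (14, 10) + (15, 14). λ = (14 - 10)/(15 - 14) ≡ 4/1 mod 17. 1⁻¹ ≡ 1 (mod 17), so λ ≡ 4.
  x = λ² - 14 - 15 = 16 - 29 ≡ 4; y = λ·(14 - 4) - 10 ≡ 13. → (4, 13)
9P: (4, 13) + (15, 14). λ = (14 - 13)/(15 - 4) ≡ 1/11 mod 17. 11⁻¹ ≡ 14 (mod 17), so λ ≡ 14.
  x = λ² - 4 - 15 = 196 - 19 ≡ 7; y = λ·(4 - 7) - 13 ≡ 13. → (7, 13)
10P: (7, 13) + (15, 14). λ = (14 - 13)/(15 - 7) ≡ 1/8 mod 17. 8⁻¹ ≡ 15 (mod 17) since 8·15 = 120 ≡ 1, so λ ≡ 15.
  x = λ² - 7 - 15 = 225 - 22 ≡ 16; y = λ·(7 - 16) - 13 ≡ 5. → (16, 5)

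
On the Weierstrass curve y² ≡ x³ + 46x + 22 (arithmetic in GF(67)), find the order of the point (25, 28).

2P: tangent at (25, 28): λ = (3·25² + 46)/(2·28) ≡ 45/56. 56⁻¹ ≡ 6 (mod 67) since 56·6 = 336 ≡ 1, so λ ≡ 45·6 ≡ 2.
  x = λ² - 25 - 25 = 4 - 50 ≡ 21; y = λ·(25 - 21) - 28 ≡ 47. → (21, 47)
3P: (21, 47) + (25, 28). λ = (28 - 47)/(25 - 21) ≡ 48/4 mod 67. 4⁻¹ ≡ 17 (mod 67), so λ ≡ 12.
  x = λ² - 21 - 25 = 144 - 46 ≡ 31; y = λ·(21 - 31) - 47 ≡ 34. → (31, 34)
4P: (31, 34) + (25, 28). λ = (28 - 34)/(25 - 31) ≡ 61/61 mod 67. 61⁻¹ ≡ 11 (mod 67) since 61·11 = 671 ≡ 1, so λ ≡ 1.
  x = λ² - 31 - 25 = 1 - 56 ≡ 12; y = λ·(31 - 12) - 34 ≡ 52. → (12, 52)
5P: (12, 52) + (25, 28). λ = (28 - 52)/(25 - 12) ≡ 43/13 mod 67. 13⁻¹ ≡ 31 (mod 67) since 13·31 = 403 ≡ 1, so λ ≡ 60.
  x = λ² - 12 - 25 = 3600 - 37 ≡ 12; y = λ·(12 - 12) - 52 ≡ 15. → (12, 15)
6P: (12, 15) + (25, 28). λ = (28 - 15)/(25 - 12) ≡ 13/13 mod 67. 13⁻¹ ≡ 31 (mod 67), so λ ≡ 1.
  x = λ² - 12 - 25 = 1 - 37 ≡ 31; y = λ·(12 - 31) - 15 ≡ 33. → (31, 33)
7P: (31, 33) + (25, 28). λ = (28 - 33)/(25 - 31) ≡ 62/61 mod 67. 61⁻¹ ≡ 11 (mod 67) since 61·11 = 671 ≡ 1, so λ ≡ 12.
  x = λ² - 31 - 25 = 144 - 56 ≡ 21; y = λ·(31 - 21) - 33 ≡ 20. → (21, 20)
8P: (21, 20) + (25, 28). λ = (28 - 20)/(25 - 21) ≡ 8/4 mod 67. 4⁻¹ ≡ 17 (mod 67) since 4·17 = 68 ≡ 1, so λ ≡ 2.
  x = λ² - 21 - 25 = 4 - 46 ≡ 25; y = λ·(21 - 25) - 20 ≡ 39. → (25, 39)
9P: (25, 39) + (25, 28): same x and y₁ ≡ -y₂, so the sum is O.
9P = O, so the order is 9.

9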